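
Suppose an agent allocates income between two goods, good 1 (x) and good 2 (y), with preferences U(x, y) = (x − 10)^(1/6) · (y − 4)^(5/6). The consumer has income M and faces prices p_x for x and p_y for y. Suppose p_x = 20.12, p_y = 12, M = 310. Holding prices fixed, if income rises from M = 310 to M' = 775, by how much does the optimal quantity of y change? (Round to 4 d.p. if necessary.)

Let x' = x−10, y' = y−4. MRS = (1/5)·y'/x' = p_x/p_y.
Substituting into the budget: x* = 10 + 1/6·(M − 10·p_x − 4·p_y)/p_x, and y* = 4 + 5/6·(…)/p_y.
Discretionary income = 310 − 10·20.12 − 4·12 = 60.8; y* = 4 + 5/6·60.8/12 = 8.2222.
At M' = 775: y* = 40.5139. Change: 40.5139 − 8.2222 = 32.2917.

Δy* = 32.2917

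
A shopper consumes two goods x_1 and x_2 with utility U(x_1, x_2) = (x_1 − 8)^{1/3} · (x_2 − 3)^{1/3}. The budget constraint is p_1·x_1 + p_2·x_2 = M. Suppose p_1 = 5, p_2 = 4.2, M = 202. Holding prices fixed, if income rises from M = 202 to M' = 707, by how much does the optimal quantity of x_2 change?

This is Cobb-Douglas in (x_1−8, x_2−3): tangency gives 1/3·p_2·(x_2−3) = 1/3·p_1·(x_1−8).
After buying the subsistence bundle (8, 3), a share 0.5 of the remaining income goes to x_1: x_1* = 8 + 0.5·(M − 8p_1 − 3p_2)/p_1.
Discretionary income = 202 − 8·5 − 3·4.2 = 149.4; x_2* = 3 + 0.5·149.4/4.2 = 20.7857.
At M' = 707: x_2* = 80.9048. Change: 80.9048 − 20.7857 = 60.119.

Δx_2* = 60.119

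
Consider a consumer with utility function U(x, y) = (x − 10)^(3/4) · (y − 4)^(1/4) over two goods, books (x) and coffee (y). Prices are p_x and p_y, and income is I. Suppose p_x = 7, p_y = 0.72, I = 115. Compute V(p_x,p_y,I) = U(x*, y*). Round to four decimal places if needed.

V = 6.055

Let x' = x−10, y' = y−4. MRS = 3·y'/x' = p_x/p_y.
After buying the subsistence bundle (10, 4), a share 0.75 of the remaining income goes to x: x* = 10 + 0.75·(I − 10p_x − 4p_y)/p_x.
Discretionary income = 115 − 10·7 − 4·0.72 = 42.12; x* = 10 + 0.75·42.12/7 = 14.5129; y* = 4 + 0.25·42.12/0.72 = 18.625.
Utility at the optimum: U(14.5129, 18.625) = 6.055.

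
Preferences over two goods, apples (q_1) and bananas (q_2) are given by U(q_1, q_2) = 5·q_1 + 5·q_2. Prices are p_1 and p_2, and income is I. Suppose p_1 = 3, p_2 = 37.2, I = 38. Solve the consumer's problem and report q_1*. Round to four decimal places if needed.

q_1* = 12.6667

Linear utility — the consumer picks whichever good has higher MU/price: 5/3 = 1.6667 vs 5/37.2 = 0.1344.
q_1 gives more utility per dollar, so spend all income on q_1: q_1* = I/p_1, q_2* = 0.
Numerically: q_1* = 12.6667, q_2* = 0.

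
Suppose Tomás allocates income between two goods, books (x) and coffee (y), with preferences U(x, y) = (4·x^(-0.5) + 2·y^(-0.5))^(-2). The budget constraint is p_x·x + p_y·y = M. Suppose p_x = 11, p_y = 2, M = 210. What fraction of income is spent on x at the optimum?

MRS = MU_x/MU_y = 2·(y/x)^(1.5). Set equal to p_x/p_y.
Solve for the ratio: y/x = [(1/2)·p_x/p_y]^(2/3).
Substitute y = (y/x)·x into the budget: x* = M/(p_x + p_y·(y/x)).
Numerically y/x = 1.962856, so x* = 210/(11 + 2·1.962856) = 14.0697 and y* = 1.962856·14.0697 = 27.6168.
Expenditure on x: 11·14.0697 = 154.7665; share = 0.737.

share on x = 0.737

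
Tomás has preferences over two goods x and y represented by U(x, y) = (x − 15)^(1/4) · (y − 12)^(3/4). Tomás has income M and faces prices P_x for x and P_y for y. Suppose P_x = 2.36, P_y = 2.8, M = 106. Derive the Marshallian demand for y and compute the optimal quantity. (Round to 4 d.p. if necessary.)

y* = 21.9107

This is Cobb-Douglas in (x−15, y−12): tangency gives 0.25·P_y·(y−12) = 0.75·P_x·(x−15).
Substituting into the budget: x* = 15 + 0.25·(M − 15·P_x − 12·P_y)/P_x, and y* = 12 + 0.75·(…)/P_y.
Discretionary income = 106 − 15·2.36 − 12·2.8 = 37; y* = 12 + 0.75·37/2.8 = 21.9107.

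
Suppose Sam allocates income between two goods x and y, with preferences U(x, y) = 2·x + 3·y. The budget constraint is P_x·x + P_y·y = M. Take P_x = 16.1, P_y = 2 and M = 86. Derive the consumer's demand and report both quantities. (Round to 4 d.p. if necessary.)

x* = 0, y* = 43

Linear utility — the consumer picks whichever good has higher MU/price: 2/16.1 = 0.1242 vs 3/2 = 1.5.
y gives more utility per dollar, so spend all income on y: y* = M/P_y, x* = 0.
Numerically: x* = 0, y* = 43.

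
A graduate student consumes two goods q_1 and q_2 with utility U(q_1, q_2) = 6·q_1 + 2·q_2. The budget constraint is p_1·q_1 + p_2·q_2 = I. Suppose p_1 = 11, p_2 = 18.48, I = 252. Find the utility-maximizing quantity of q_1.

Linear utility — the consumer picks whichever good has higher MU/price: 6/11 = 0.5455 vs 2/18.48 = 0.1082.
q_1 gives more utility per dollar, so spend all income on q_1: q_1* = I/p_1, q_2* = 0.
Numerically: q_1* = 22.9091, q_2* = 0.

q_1* = 22.9091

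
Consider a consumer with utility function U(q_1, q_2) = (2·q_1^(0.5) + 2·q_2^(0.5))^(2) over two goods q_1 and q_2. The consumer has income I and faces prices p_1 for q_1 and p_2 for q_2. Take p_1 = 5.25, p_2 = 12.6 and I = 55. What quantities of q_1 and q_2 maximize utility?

q_1* = 7.395, q_2* = 1.2838

MU_q_1 ∝ 2·q_1^(-0.5), MU_q_2 ∝ 2·q_2^(-0.5), so MRS = (q_2/q_1)^(0.5) = p_1/p_2.
Hence q_2/q_1 = (p_1/p_2)^(1/(0.5)), i.e. raised to the 2 power.
Substitute q_2 = (q_2/q_1)·q_1 into the budget: q_1* = I/(p_1 + p_2·(q_2/q_1)).
Numerically q_2/q_1 = 0.173611, so q_1* = 55/(5.25 + 12.6·0.173611) = 7.395 and q_2* = 0.173611·7.395 = 1.2838.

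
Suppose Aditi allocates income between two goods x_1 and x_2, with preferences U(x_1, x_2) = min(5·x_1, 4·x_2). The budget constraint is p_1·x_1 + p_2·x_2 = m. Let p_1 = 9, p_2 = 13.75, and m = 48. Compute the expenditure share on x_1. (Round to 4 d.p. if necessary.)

With perfect complements, no substitution: consume in ratio x_1:x_2 = 4:5.
Budget: p_1·x_1 + p_2·(5/4)·x_1 = m, so (4·p_1 + 5·p_2)·x_1 = 4·m.
Demand: x_1*(p_1,p_2,m) = 4·m/(4·p_1 + 5·p_2), x_2* = 5·m/(4·p_1 + 5·p_2).
Here 4·9 + 5·13.75 = 104.75, giving x_1* = 1.8329 and x_2* = 2.2912.
Expenditure on x_1: 9·1.8329 = 16.4964; share = 0.3437.

share on x_1 = 0.3437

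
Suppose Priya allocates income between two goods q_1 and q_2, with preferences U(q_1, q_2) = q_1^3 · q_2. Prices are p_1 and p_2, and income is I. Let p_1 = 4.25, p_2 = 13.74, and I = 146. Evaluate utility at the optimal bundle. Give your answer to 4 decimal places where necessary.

V = 45434.0759

At p_1=4.25, p_2=13.74, I=146: q_1* = 0.75·146/4.25 = 25.7647, q_2* = 2.6565.
Utility at the optimum: U(25.7647, 2.6565) = 45434.0759.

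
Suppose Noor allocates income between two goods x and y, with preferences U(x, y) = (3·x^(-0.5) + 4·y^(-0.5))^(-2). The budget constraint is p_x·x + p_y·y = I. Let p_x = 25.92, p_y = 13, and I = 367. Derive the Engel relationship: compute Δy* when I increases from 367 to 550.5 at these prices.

MU_x ∝ 3·x^(-1.5), MU_y ∝ 4·y^(-1.5), so MRS = (3/4)·(y/x)^(1.5) = p_x/p_y.
Solve for the ratio: y/x = [(4/3)·p_x/p_y]^(2/3).
Substitute y = (y/x)·x into the budget: x* = I/(p_x + p_y·(y/x)).
Numerically y/x = 1.919053, so x* = 367/(25.92 + 13·1.919053) = 7.2148 and y* = 1.919053·7.2148 = 13.8456.
At I' = 550.5: y* = 20.7684. Change: 20.7684 − 13.8456 = 6.9228.

Δy* = 6.9228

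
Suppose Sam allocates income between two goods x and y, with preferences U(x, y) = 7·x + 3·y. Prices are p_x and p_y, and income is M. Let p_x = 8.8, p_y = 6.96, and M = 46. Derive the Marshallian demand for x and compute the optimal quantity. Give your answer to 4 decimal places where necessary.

Linear utility — the consumer picks whichever good has higher MU/price: 7/8.8 = 0.7955 vs 3/6.96 = 0.431.
x gives more utility per dollar, so spend all income on x: x* = M/p_x, y* = 0.
Numerically: x* = 5.2273, y* = 0.

x* = 5.2273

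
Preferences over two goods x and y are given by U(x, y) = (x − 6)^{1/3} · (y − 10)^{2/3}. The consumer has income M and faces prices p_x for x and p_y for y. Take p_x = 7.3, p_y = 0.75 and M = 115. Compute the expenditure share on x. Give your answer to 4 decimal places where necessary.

share on x = 0.5655

Discretionary income = 115 − 6·7.3 − 10·0.75 = 63.7; x* = 6 + 1/3·63.7/7.3 = 8.9087; y* = 10 + 2/3·63.7/0.75 = 66.6222.
Expenditure on x: 7.3·8.9087 = 65.0333; share = 0.5655.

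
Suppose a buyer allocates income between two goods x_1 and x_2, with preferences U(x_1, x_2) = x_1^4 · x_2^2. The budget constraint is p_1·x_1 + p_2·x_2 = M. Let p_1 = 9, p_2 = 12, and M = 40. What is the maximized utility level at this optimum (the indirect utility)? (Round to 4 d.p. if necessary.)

V = 95.1524

Demand: x_1*(p_1,p_2,M) = 2/3·M/p_1 and x_2* = 1/3·M/p_2.
At p_1=9, p_2=12, M=40: x_1* = 2/3·40/9 = 2.963, x_2* = 1.1111.
Utility at the optimum: U(2.963, 1.1111) = 95.1524.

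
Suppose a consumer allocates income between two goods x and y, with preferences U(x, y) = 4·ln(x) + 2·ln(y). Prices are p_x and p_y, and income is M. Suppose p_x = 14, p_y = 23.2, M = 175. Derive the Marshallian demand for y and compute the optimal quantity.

The MRS is 2·y/x. Set MRS = p_x/p_y.
Rearranging, p_y·y = (1/2)·p_x·x. Substituting into the budget gives p_x·x·(1 + (1/2)) = M.
Demand: x*(p_x,p_y,M) = 2/3·M/p_x and y* = 1/3·M/p_y.
At p_x=14, p_y=23.2, M=175: y* = 1/3·175/23.2 = 2.5144.

y* = 2.5144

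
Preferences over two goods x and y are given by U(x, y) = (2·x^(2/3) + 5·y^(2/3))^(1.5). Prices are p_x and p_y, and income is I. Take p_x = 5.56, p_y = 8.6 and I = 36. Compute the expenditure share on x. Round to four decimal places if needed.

With the ratio pinned down, the budget gives x* = I/(p_x + p_y·(y/x)) and y* = (y/x)·x*.
Numerically y/x = 4.2223, so x* = 36/(5.56 + 8.6·4.2223) = 0.8598 and y* = 4.2223·0.8598 = 3.6302.
Expenditure on x: 5.56·0.8598 = 4.7803; share = 0.1328.

share on x = 0.1328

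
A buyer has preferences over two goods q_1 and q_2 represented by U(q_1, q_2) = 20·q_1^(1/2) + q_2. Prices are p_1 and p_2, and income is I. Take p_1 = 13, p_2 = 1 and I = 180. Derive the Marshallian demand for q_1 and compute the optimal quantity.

q_1* = 0.5917

Plugging in: q_1* = (10·1/13)² = 0.5917.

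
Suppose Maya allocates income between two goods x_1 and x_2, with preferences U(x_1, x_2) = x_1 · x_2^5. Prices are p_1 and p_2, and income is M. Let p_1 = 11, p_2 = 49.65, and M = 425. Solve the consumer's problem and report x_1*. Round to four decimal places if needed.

x_1* = 6.4394

The MRS is (1/5)·x_2/x_1. Set MRS = p_1/p_2.
So p_2·x_2 = 5·p_1·x_1; combined with the budget, a share 1/6 of income goes to x_1.
Demand: x_1*(p_1,p_2,M) = 1/6·M/p_1 and x_2* = 5/6·M/p_2.
At p_1=11, p_2=49.65, M=425: x_1* = 1/6·425/11 = 6.4394.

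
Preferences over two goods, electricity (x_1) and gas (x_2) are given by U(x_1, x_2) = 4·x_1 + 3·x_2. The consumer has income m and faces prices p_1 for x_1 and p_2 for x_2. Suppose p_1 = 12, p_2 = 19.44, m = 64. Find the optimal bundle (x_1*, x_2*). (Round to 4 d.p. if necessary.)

Linear utility — the consumer picks whichever good has higher MU/price: 4/12 = 0.3333 vs 3/19.44 = 0.1543.
x_1 gives more utility per dollar, so spend all income on x_1: x_1* = m/p_1, x_2* = 0.
Numerically: x_1* = 5.3333, x_2* = 0.

x_1* = 5.3333, x_2* = 0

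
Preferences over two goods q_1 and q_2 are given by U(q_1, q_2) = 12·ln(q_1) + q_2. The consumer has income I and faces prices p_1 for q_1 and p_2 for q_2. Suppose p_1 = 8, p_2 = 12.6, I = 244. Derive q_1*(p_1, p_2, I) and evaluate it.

So q_1*(p_1,p_2) = 12·p_2/p_1, independent of income; and q_2* = (I − 12·p_2)/p_2.
At the given prices: q_1* = 12·12.6/8 = 18.9.

q_1* = 18.9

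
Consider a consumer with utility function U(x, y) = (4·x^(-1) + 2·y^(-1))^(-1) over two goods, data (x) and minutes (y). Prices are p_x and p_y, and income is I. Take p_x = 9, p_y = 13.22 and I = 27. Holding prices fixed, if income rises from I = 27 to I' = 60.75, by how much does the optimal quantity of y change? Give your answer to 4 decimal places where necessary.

Δy* = 1.1782

MU_x ∝ 4·x^(-2), MU_y ∝ 2·y^(-2), so MRS = 2·(y/x)^(2) = p_x/p_y.
Hence y/x = ((1/2)·p_x/p_y)^(1/(2)), i.e. raised to the 0.5 power.
Substitute y = (y/x)·x into the budget: x* = I/(p_x + p_y·(y/x)).
Numerically y/x = 0.583432, so x* = 27/(9 + 13.22·0.583432) = 1.6155 and y* = 0.583432·1.6155 = 0.9425.
At I' = 60.75: y* = 2.1207. Change: 2.1207 − 0.9425 = 1.1782.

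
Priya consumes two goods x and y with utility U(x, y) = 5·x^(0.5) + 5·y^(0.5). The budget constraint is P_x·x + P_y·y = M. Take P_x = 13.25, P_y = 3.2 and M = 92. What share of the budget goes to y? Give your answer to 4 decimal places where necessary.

share on y = 0.8055

MRS = MU_x/MU_y = (y/x)^(0.5). Set equal to P_x/P_y.
Hence y/x = (P_x/P_y)^(1/(0.5)), i.e. raised to the 2 power.
Substitute y = (y/x)·x into the budget: x* = M/(P_x + P_y·(y/x)).
Numerically y/x = 17.144775, so x* = 92/(13.25 + 3.2·17.144775) = 1.3507 and y* = 17.144775·1.3507 = 23.1573.
Expenditure on y: 3.2·23.1573 = 74.1033; share = 0.8055.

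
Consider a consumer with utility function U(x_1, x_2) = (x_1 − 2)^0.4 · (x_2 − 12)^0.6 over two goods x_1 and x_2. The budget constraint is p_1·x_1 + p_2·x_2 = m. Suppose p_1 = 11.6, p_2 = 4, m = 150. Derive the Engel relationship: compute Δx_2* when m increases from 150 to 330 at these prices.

Δx_2* = 27

Let x_1' = x_1−2, x_2' = x_2−12. MRS = (2/3)·x_2'/x_1' = p_1/p_2.
Substituting into the budget: x_1* = 2 + 0.4·(m − 2·p_1 − 12·p_2)/p_1, and x_2* = 12 + 0.6·(…)/p_2.
Discretionary income = 150 − 2·11.6 − 12·4 = 78.8; x_2* = 12 + 0.6·78.8/4 = 23.82.
At m' = 330: x_2* = 50.82. Change: 50.82 − 23.82 = 27.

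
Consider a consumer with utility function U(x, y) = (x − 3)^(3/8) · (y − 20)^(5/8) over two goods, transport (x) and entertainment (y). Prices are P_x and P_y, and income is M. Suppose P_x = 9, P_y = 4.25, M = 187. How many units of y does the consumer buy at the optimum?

Substituting into the budget: x* = 3 + 0.375·(M − 3·P_x − 20·P_y)/P_x, and y* = 20 + 0.625·(…)/P_y.
Discretionary income = 187 − 3·9 − 20·4.25 = 75; y* = 20 + 0.625·75/4.25 = 31.0294.

y* = 31.0294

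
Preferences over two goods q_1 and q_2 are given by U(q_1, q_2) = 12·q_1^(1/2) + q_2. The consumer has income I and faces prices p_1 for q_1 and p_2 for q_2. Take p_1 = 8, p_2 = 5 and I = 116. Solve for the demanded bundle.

Solve: √q_1 = 6·p_2/p_1, so q_1*(p_1,p_2) = (6·p_2/p_1)², and q_2* = (I − p_1·q_1*)/p_2.
Plugging in: q_1* = (6·5/8)² = 14.0625, q_2* = 0.7.

q_1* = 14.0625, q_2* = 0.7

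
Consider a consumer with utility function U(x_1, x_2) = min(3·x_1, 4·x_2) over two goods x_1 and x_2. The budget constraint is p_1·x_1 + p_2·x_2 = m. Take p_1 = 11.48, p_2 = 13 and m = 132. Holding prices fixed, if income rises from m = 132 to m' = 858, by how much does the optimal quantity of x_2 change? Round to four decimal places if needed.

Δx_2* = 25.6477

With perfect complements, no substitution: consume in ratio x_1:x_2 = 4:3.
Budget: p_1·x_1 + p_2·(3/4)·x_1 = m, so (4·p_1 + 3·p_2)·x_1 = 4·m.
Demand: x_1*(p_1,p_2,m) = 4·m/(4·p_1 + 3·p_2), x_2* = 3·m/(4·p_1 + 3·p_2).
Here 4·11.48 + 3·13 = 84.92, giving x_2* = 4.6632.
At m' = 858: x_2* = 30.3109. Change: 30.3109 − 4.6632 = 25.6477.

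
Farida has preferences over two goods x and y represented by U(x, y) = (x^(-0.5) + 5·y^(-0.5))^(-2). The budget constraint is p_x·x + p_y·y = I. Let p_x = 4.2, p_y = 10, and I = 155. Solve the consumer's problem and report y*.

y* = 12.3396

MRS = MU_x/MU_y = (1/5)·(y/x)^(1.5). Set equal to p_x/p_y.
Solve for the ratio: y/x = [5·p_x/p_y]^(2/3).
Substitute y = (y/x)·x into the budget: x* = I/(p_x + p_y·(y/x)).
Numerically y/x = 1.639883, so x* = 155/(4.2 + 10·1.639883) = 7.5247 and y* = 1.639883·7.5247 = 12.3396.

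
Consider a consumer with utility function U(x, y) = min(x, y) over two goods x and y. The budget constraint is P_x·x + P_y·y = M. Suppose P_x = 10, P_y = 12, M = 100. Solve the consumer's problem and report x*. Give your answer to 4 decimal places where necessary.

With perfect complements, no substitution: consume in ratio x:y = 1:1.
Budget: P_x·x + P_y·x = M, so (P_x + P_y)·x = M.
Demand: x*(P_x,P_y,M) = M/(P_x + P_y), y* = M/(P_x + P_y).
Here 10 + 12 = 22, giving x* = 4.5455.

x* = 4.5455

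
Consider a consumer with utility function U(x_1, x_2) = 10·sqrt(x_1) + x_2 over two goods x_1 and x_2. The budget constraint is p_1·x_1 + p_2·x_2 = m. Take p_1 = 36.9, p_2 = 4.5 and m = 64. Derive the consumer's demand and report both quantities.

Set MRS = p_1/p_2: 5·x_1^(−1/2) = p_1/p_2.
Solve: √x_1 = 5·p_2/p_1, so x_1*(p_1,p_2) = (5·p_2/p_1)², and x_2* = (m − p_1·x_1*)/p_2.
Plugging in: x_1* = (5·4.5/36.9)² = 0.3718, x_2* = 11.1734.

x_1* = 0.3718, x_2* = 11.1734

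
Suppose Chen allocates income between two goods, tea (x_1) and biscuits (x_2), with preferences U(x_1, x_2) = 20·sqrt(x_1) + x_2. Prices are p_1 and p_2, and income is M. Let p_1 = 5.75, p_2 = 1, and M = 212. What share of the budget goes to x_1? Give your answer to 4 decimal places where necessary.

share on x_1 = 0.082

Thus x_1* = (10·p_2/p_1)² — independent of M — with the rest of income spent on x_2.
Plugging in: x_1* = (10·1/5.75)² = 3.0246, x_2* = 194.6087.
Expenditure on x_1: 5.75·3.0246 = 17.3913; share = 0.082.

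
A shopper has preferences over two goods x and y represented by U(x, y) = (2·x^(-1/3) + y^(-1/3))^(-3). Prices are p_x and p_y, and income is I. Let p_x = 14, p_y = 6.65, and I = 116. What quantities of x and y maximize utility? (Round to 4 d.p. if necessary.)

MU_x ∝ 2·x^(-4/3), MU_y ∝ y^(-4/3), so MRS = 2·(y/x)^(4/3) = p_x/p_y.
Hence y/x = ((1/2)·p_x/p_y)^(1/(4/3)), i.e. raised to the 0.75 power.
Substitute y = (y/x)·x into the budget: x* = I/(p_x + p_y·(y/x)).
Numerically y/x = 1.03922, so x* = 116/(14 + 6.65·1.03922) = 5.5474 and y* = 1.03922·5.5474 = 5.7649.

x* = 5.5474, y* = 5.7649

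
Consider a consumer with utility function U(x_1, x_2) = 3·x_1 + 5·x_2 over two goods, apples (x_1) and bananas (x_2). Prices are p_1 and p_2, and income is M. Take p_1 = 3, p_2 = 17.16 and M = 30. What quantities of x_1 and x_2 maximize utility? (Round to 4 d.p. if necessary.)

Perfect substitutes: compare marginal utility per dollar. 3/p_1 vs 5/p_2 → 1 vs 0.2914.
x_1 gives more utility per dollar, so spend all income on x_1: x_1* = M/p_1, x_2* = 0.
Numerically: x_1* = 10, x_2* = 0.

x_1* = 10, x_2* = 0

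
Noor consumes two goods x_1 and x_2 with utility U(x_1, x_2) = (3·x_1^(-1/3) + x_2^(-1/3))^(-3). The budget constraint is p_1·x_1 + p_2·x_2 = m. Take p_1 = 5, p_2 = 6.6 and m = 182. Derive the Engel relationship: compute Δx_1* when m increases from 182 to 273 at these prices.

MU_x_1 ∝ 3·x_1^(-4/3), MU_x_2 ∝ x_2^(-4/3), so MRS = 3·(x_2/x_1)^(4/3) = p_1/p_2.
Solve for the ratio: x_2/x_1 = [(1/3)·p_1/p_2]^(0.75).
With the ratio pinned down, the budget gives x_1* = m/(p_1 + p_2·(x_2/x_1)) and x_2* = (x_2/x_1)·x_1*.
Numerically x_2/x_1 = 0.356228, so x_1* = 182/(5 + 6.6·0.356228) = 24.7582.
At m' = 273: x_1* = 37.1373. Change: 37.1373 − 24.7582 = 12.3791.

Δx_1* = 12.3791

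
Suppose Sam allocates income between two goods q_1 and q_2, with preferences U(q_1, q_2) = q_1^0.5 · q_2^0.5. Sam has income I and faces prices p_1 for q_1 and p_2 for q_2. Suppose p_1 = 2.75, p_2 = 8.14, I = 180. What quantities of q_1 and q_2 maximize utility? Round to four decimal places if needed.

q_1* = 32.7273, q_2* = 11.0565

The MRS is q_2/q_1. Set MRS = p_1/p_2.
Rearranging, p_2·q_2 = p_1·q_1. Substituting into the budget gives p_1·q_1·(1 + 1) = I.
Demand: q_1*(p_1,p_2,I) = 0.5·I/p_1 and q_2* = 0.5·I/p_2.
At p_1=2.75, p_2=8.14, I=180: q_1* = 0.5·180/2.75 = 32.7273, q_2* = 11.0565.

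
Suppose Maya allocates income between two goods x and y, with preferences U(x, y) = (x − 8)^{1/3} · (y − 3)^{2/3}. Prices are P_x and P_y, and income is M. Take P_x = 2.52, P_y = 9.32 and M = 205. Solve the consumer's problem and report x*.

x* = 28.7513

Let x' = x−8, y' = y−3. MRS = (1/2)·y'/x' = P_x/P_y.
After buying the subsistence bundle (8, 3), a share 1/3 of the remaining income goes to x: x* = 8 + 1/3·(M − 8P_x − 3P_y)/P_x.
Discretionary income = 205 − 8·2.52 − 3·9.32 = 156.88; x* = 8 + 1/3·156.88/2.52 = 28.7513.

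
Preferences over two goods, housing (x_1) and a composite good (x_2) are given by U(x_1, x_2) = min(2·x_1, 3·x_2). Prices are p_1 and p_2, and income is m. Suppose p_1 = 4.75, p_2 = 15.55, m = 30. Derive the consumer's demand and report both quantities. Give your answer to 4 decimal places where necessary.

x_1* = 1.9846, x_2* = 1.323

Leontief preferences: the optimum is at the kink where x_1/3 = x_2/2, i.e. x_2 = (2/3)·x_1.
Budget: p_1·x_1 + p_2·(2/3)·x_1 = m, so (3·p_1 + 2·p_2)·x_1 = 3·m.
Demand: x_1*(p_1,p_2,m) = 3·m/(3·p_1 + 2·p_2), x_2* = 2·m/(3·p_1 + 2·p_2).
Here 3·4.75 + 2·15.55 = 45.35, giving x_1* = 1.9846 and x_2* = 1.323.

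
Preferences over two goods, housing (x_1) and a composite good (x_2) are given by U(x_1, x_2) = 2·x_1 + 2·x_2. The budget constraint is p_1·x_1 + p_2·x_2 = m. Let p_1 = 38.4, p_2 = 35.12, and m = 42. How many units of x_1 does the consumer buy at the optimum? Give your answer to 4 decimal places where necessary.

Linear utility — the consumer picks whichever good has higher MU/price: 2/38.4 = 0.0521 vs 2/35.12 = 0.0569.
x_2 gives more utility per dollar, so spend all income on x_2: x_2* = m/p_2, x_1* = 0.
Numerically: x_1* = 0, x_2* = 1.1959.

x_1* = 0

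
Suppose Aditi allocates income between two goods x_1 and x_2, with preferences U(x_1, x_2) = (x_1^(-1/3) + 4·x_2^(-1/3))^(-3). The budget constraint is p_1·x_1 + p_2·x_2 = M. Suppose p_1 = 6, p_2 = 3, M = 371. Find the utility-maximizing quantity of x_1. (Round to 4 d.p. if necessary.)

MRS = MU_x_1/MU_x_2 = (1/4)·(x_2/x_1)^(4/3). Set equal to p_1/p_2.
Hence x_2/x_1 = (4·p_1/p_2)^(1/(4/3)), i.e. raised to the 0.75 power.
With the ratio pinned down, the budget gives x_1* = M/(p_1 + p_2·(x_2/x_1)) and x_2* = (x_2/x_1)·x_1*.
Numerically x_2/x_1 = 4.756828, so x_1* = 371/(6 + 3·4.756828) = 18.3025.

x_1* = 18.3025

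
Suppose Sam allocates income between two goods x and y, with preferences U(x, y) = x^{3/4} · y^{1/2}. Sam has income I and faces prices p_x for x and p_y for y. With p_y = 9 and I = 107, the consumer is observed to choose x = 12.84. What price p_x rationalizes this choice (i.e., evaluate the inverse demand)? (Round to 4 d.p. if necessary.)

The MRS is (3/2)·y/x. Set MRS = p_x/p_y.
Rearranging, p_y·y = (2/3)·p_x·x. Substituting into the budget gives p_x·x·(1 + (2/3)) = I.
Demand: x*(p_x,p_y,I) = 0.6·I/p_x and y* = 0.4·I/p_y.
Set x* = 12.84 in the demand function and solve for p_x: p_x = 5.

p_x = 5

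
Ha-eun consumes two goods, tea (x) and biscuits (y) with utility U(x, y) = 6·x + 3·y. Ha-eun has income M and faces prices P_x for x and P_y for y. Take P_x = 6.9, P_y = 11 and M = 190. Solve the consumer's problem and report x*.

x* = 27.5362

Perfect substitutes: compare marginal utility per dollar. 6/P_x vs 3/P_y → 0.8696 vs 0.2727.
x gives more utility per dollar, so spend all income on x: x* = M/P_x, y* = 0.
Numerically: x* = 27.5362, y* = 0.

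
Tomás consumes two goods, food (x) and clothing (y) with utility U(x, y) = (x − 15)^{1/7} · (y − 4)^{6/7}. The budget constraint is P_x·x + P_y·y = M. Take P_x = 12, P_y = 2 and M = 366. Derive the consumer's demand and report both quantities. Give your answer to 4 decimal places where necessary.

Substituting into the budget: x* = 15 + 1/7·(M − 15·P_x − 4·P_y)/P_x, and y* = 4 + 6/7·(…)/P_y.
Discretionary income = 366 − 15·12 − 4·2 = 178; x* = 15 + 1/7·178/12 = 17.119; y* = 4 + 6/7·178/2 = 80.2857.

x* = 17.119, y* = 80.2857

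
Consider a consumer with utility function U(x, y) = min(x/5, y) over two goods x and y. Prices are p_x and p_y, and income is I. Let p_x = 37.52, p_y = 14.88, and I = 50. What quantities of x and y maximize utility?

x* = 1.2347, y* = 0.2469

Leontief preferences: the optimum is at the kink where x/5 = y/1, i.e. y = (1/5)·x.
Budget: p_x·x + p_y·(1/5)·x = I, so (5·p_x + p_y)·x = 5·I.
Demand: x*(p_x,p_y,I) = 5·I/(5·p_x + p_y), y* = I/(5·p_x + p_y).
Here 5·37.52 + 14.88 = 202.48, giving x* = 1.2347 and y* = 0.2469.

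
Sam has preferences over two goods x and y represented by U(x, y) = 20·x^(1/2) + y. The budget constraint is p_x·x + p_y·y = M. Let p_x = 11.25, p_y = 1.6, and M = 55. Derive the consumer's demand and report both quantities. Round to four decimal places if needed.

x* = 2.0227, y* = 20.1528

MU_x = 10/√x, MU_y = 1. Tangency: 10/√x = p_x/p_y.
Solve: √x = 10·p_y/p_x, so x*(p_x,p_y) = (10·p_y/p_x)², and y* = (M − p_x·x*)/p_y.
Plugging in: x* = (10·1.6/11.25)² = 2.0227, y* = 20.1528.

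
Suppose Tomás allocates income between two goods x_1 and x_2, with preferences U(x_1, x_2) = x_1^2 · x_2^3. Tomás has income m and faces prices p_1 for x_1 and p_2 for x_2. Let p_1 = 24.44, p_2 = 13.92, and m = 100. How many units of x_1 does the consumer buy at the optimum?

MU_x_1/MU_x_2 = (2·x_2)/(3·x_1); tangency sets this equal to p_1/p_2.
Rearranging, p_2·x_2 = (3/2)·p_1·x_1. Substituting into the budget gives p_1·x_1·(1 + (3/2)) = m.
Demand: x_1*(p_1,p_2,m) = 0.4·m/p_1 and x_2* = 0.6·m/p_2.
At p_1=24.44, p_2=13.92, m=100: x_1* = 0.4·100/24.44 = 1.6367.

x_1* = 1.6367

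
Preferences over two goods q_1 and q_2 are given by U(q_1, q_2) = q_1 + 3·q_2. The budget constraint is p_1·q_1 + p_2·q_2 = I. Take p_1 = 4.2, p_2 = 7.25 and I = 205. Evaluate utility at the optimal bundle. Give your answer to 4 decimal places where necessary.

V = 84.8276

Linear utility — the consumer picks whichever good has higher MU/price: 1/4.2 = 0.2381 vs 3/7.25 = 0.4138.
q_2 gives more utility per dollar, so spend all income on q_2: q_2* = I/p_2, q_1* = 0.
Numerically: q_1* = 0, q_2* = 28.2759.
Utility at the optimum: U(0, 28.2759) = 84.8276.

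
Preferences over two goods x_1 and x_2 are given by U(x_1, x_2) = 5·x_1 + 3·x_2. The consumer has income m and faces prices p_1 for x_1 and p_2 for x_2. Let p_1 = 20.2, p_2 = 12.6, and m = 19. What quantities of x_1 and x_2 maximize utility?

x_1* = 0.9406, x_2* = 0

Linear utility — the consumer picks whichever good has higher MU/price: 5/20.2 = 0.2475 vs 3/12.6 = 0.2381.
x_1 gives more utility per dollar, so spend all income on x_1: x_1* = m/p_1, x_2* = 0.
Numerically: x_1* = 0.9406, x_2* = 0.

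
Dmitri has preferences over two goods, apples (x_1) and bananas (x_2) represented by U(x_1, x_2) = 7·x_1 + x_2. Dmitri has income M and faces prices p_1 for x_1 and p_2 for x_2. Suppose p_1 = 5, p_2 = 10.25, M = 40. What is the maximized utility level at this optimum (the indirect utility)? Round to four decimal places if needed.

V = 56

Perfect substitutes: compare marginal utility per dollar. 7/p_1 vs 1/p_2 → 1.4 vs 0.0976.
x_1 gives more utility per dollar, so spend all income on x_1: x_1* = M/p_1, x_2* = 0.
Numerically: x_1* = 8, x_2* = 0.
Utility at the optimum: U(8, 0) = 56.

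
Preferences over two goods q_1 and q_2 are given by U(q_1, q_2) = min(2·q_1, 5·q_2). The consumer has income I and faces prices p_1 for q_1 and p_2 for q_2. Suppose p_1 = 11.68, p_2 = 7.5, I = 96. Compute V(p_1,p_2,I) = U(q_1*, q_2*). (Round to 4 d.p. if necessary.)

V = 13.079

With perfect complements, no substitution: consume in ratio q_1:q_2 = 5:2.
Budget: p_1·q_1 + p_2·(2/5)·q_1 = I, so (5·p_1 + 2·p_2)·q_1 = 5·I.
Demand: q_1*(p_1,p_2,I) = 5·I/(5·p_1 + 2·p_2), q_2* = 2·I/(5·p_1 + 2·p_2).
Here 5·11.68 + 2·7.5 = 73.4, giving q_1* = 6.5395 and q_2* = 2.6158.
Utility at the optimum: U(6.5395, 2.6158) = 13.079.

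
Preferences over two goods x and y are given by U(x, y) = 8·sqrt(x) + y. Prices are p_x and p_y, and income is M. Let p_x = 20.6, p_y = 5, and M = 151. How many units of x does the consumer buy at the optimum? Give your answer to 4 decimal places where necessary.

x* = 0.9426

Set MRS = p_x/p_y: 4·x^(−1/2) = p_x/p_y.
Solve: √x = 4·p_y/p_x, so x*(p_x,p_y) = (4·p_y/p_x)², and y* = (M − p_x·x*)/p_y.
Plugging in: x* = (4·5/20.6)² = 0.9426.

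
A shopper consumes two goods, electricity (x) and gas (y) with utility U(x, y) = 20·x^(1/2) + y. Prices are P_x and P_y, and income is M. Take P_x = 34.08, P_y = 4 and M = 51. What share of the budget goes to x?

share on x = 0.9206

Thus x* = (10·P_y/P_x)² — independent of M — with the rest of income spent on y.
Plugging in: x* = (10·4/34.08)² = 1.3776, y* = 1.0129.
Expenditure on x: 34.08·1.3776 = 46.9484; share = 0.9206.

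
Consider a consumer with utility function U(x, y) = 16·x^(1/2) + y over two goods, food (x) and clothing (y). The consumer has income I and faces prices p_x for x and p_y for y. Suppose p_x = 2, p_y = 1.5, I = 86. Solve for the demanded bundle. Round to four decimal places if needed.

Set MRS = p_x/p_y: 8·x^(−1/2) = p_x/p_y.
Solve: √x = 8·p_y/p_x, so x*(p_x,p_y) = (8·p_y/p_x)², and y* = (I − p_x·x*)/p_y.
Plugging in: x* = (8·1.5/2)² = 36, y* = 9.3333.

x* = 36, y* = 9.3333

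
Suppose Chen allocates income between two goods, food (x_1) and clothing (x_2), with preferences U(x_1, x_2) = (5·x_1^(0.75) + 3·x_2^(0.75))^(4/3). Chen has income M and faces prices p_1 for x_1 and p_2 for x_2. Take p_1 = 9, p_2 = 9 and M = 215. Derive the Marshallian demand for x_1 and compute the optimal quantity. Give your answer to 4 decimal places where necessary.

x_1* = 21.1481

MRS = MU_x_1/MU_x_2 = (5/3)·(x_2/x_1)^(0.25). Set equal to p_1/p_2.
Hence x_2/x_1 = ((3/5)·p_1/p_2)^(1/(0.25)), i.e. raised to the 4 power.
With the ratio pinned down, the budget gives x_1* = M/(p_1 + p_2·(x_2/x_1)) and x_2* = (x_2/x_1)·x_1*.
Numerically x_2/x_1 = 0.1296, so x_1* = 215/(9 + 9·0.1296) = 21.1481.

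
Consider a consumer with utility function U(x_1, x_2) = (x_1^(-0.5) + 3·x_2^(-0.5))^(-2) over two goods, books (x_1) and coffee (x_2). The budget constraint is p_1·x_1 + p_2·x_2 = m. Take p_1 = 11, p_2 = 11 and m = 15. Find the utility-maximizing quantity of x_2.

MU_x_1 ∝ x_1^(-1.5), MU_x_2 ∝ 3·x_2^(-1.5), so MRS = (1/3)·(x_2/x_1)^(1.5) = p_1/p_2.
Hence x_2/x_1 = (3·p_1/p_2)^(1/(1.5)), i.e. raised to the 2/3 power.
Substitute x_2 = (x_2/x_1)·x_1 into the budget: x_1* = m/(p_1 + p_2·(x_2/x_1)).
Numerically x_2/x_1 = 2.080084, so x_1* = 15/(11 + 11·2.080084) = 0.4427 and x_2* = 2.080084·0.4427 = 0.9209.

x_2* = 0.9209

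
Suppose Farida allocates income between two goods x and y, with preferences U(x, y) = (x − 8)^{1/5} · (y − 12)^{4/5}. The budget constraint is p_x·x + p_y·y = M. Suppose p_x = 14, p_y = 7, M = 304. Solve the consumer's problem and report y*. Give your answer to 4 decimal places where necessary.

This is Cobb-Douglas in (x−8, y−12): tangency gives 0.2·p_y·(y−12) = 0.8·p_x·(x−8).
Substituting into the budget: x* = 8 + 0.2·(M − 8·p_x − 12·p_y)/p_x, and y* = 12 + 0.8·(…)/p_y.
Discretionary income = 304 − 8·14 − 12·7 = 108; y* = 12 + 0.8·108/7 = 24.3429.

y* = 24.3429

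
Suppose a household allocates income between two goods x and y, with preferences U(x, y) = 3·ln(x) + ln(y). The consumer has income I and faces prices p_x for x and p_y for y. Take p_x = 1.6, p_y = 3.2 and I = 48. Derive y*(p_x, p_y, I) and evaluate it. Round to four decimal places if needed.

MU_x/MU_y = (3·y)/(x); tangency sets this equal to p_x/p_y.
Rearranging, p_y·y = (1/3)·p_x·x. Substituting into the budget gives p_x·x·(1 + (1/3)) = I.
Demand: x*(p_x,p_y,I) = 0.75·I/p_x and y* = 0.25·I/p_y.
At p_x=1.6, p_y=3.2, I=48: y* = 0.25·48/3.2 = 3.75.

y* = 3.75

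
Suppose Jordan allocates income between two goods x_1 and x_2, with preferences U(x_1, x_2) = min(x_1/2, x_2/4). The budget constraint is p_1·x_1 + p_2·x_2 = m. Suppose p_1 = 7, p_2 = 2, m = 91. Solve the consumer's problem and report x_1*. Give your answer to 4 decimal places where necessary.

x_1* = 8.2727

Leontief preferences: the optimum is at the kink where x_1/2 = x_2/4, i.e. x_2 = 2·x_1.
Budget: p_1·x_1 + p_2·2·x_1 = m, so (2·p_1 + 4·p_2)·x_1 = 2·m.
Demand: x_1*(p_1,p_2,m) = 2·m/(2·p_1 + 4·p_2), x_2* = 4·m/(2·p_1 + 4·p_2).
Here 2·7 + 4·2 = 22, giving x_1* = 8.2727.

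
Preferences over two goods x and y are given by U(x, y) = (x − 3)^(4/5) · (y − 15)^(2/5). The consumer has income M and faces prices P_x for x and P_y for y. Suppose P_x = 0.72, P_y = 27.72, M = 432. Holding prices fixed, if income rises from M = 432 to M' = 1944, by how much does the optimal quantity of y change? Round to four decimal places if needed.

Δy* = 18.1818

This is Cobb-Douglas in (x−3, y−15): tangency gives 0.8·P_y·(y−15) = 0.4·P_x·(x−3).
Substituting into the budget: x* = 3 + 2/3·(M − 3·P_x − 15·P_y)/P_x, and y* = 15 + 1/3·(…)/P_y.
Discretionary income = 432 − 3·0.72 − 15·27.72 = 14.04; y* = 15 + 1/3·14.04/27.72 = 15.1688.
At M' = 1944: y* = 33.3506. Change: 33.3506 − 15.1688 = 18.1818.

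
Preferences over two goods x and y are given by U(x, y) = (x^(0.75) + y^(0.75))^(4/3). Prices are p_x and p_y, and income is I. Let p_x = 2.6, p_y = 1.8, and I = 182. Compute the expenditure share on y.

With the ratio pinned down, the budget gives x* = I/(p_x + p_y·(y/x)) and y* = (y/x)·x*.
Numerically y/x = 4.353147, so x* = 182/(2.6 + 1.8·4.353147) = 17.4402 and y* = 4.353147·17.4402 = 75.9197.
Expenditure on y: 1.8·75.9197 = 136.6555; share = 0.7509.

share on y = 0.7509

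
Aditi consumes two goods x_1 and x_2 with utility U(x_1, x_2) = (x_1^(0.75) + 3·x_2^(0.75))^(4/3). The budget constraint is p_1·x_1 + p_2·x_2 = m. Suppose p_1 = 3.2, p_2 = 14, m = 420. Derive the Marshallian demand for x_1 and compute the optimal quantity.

x_1* = 66.7166

From the CES first-order condition, (1/3)·(x_2/x_1)^(0.25) = p_1/p_2.
Solve for the ratio: x_2/x_1 = [3·p_1/p_2]^(4).
Substitute x_2 = (x_2/x_1)·x_1 into the budget: x_1* = m/(p_1 + p_2·(x_2/x_1)).
Numerically x_2/x_1 = 0.221092, so x_1* = 420/(3.2 + 14·0.221092) = 66.7166.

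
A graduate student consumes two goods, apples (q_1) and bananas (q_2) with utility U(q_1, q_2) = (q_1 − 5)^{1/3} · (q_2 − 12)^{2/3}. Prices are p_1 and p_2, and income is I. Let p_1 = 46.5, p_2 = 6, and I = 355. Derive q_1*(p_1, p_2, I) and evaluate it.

q_1* = 5.362

Let q_1' = q_1−5, q_2' = q_2−12. MRS = (1/2)·q_2'/q_1' = p_1/p_2.
Substituting into the budget: q_1* = 5 + 1/3·(I − 5·p_1 − 12·p_2)/p_1, and q_2* = 12 + 2/3·(…)/p_2.
Discretionary income = 355 − 5·46.5 − 12·6 = 50.5; q_1* = 5 + 1/3·50.5/46.5 = 5.362.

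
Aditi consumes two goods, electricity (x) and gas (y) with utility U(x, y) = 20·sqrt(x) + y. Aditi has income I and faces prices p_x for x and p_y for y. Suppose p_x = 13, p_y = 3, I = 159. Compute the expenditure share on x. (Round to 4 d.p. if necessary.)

share on x = 0.4354

Utility is quasi-linear in y; the FOC for x is 10/√x = p_x/p_y.
Thus x* = (10·p_y/p_x)² — independent of I — with the rest of income spent on y.
Plugging in: x* = (10·3/13)² = 5.3254, y* = 29.9231.
Expenditure on x: 13·5.3254 = 69.2308; share = 0.4354.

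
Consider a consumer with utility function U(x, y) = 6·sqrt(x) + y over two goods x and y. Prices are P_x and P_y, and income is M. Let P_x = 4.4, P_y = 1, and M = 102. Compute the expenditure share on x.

Plugging in: x* = (3·1/4.4)² = 0.4649, y* = 99.9545.
Expenditure on x: 4.4·0.4649 = 2.0455; share = 0.0201.

share on x = 0.0201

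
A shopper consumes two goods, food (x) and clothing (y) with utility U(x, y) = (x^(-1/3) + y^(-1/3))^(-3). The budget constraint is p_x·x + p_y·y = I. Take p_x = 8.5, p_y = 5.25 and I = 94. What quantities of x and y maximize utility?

x* = 5.862, y* = 8.4138

From the CES first-order condition, (y/x)^(4/3) = p_x/p_y.
Hence y/x = (p_x/p_y)^(1/(4/3)), i.e. raised to the 0.75 power.
With the ratio pinned down, the budget gives x* = I/(p_x + p_y·(y/x)) and y* = (y/x)·x*.
Numerically y/x = 1.435307, so x* = 94/(8.5 + 5.25·1.435307) = 5.862 and y* = 1.435307·5.862 = 8.4138.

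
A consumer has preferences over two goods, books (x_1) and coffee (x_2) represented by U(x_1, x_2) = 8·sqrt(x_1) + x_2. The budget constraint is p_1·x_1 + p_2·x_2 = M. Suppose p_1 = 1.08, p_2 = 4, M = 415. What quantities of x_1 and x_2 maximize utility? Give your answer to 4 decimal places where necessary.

Thus x_1* = (4·p_2/p_1)² — independent of M — with the rest of income spent on x_2.
Plugging in: x_1* = (4·4/1.08)² = 219.4787, x_2* = 44.4907.

x_1* = 219.4787, x_2* = 44.4907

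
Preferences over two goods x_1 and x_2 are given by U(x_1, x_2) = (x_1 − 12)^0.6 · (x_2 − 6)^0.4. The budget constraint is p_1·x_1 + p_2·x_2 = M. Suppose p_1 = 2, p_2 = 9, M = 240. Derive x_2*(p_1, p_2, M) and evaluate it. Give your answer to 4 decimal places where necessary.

x_2* = 13.2

After buying the subsistence bundle (12, 6), a share 0.6 of the remaining income goes to x_1: x_1* = 12 + 0.6·(M − 12p_1 − 6p_2)/p_1.
Discretionary income = 240 − 12·2 − 6·9 = 162; x_2* = 6 + 0.4·162/9 = 13.2.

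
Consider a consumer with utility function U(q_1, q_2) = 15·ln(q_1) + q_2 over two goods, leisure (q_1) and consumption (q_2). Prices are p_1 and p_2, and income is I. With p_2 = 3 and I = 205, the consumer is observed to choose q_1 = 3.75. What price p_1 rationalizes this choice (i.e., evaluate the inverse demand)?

MU_q_1 = 15/q_1, MU_q_2 = 1. Tangency: 15/q_1 = p_1/p_2.
So q_1*(p_1,p_2) = 15·p_2/p_1, independent of income; and q_2* = (I − 15·p_2)/p_2.
Set q_1* = 3.75 in the demand function and solve for p_1: p_1 = 12.

p_1 = 12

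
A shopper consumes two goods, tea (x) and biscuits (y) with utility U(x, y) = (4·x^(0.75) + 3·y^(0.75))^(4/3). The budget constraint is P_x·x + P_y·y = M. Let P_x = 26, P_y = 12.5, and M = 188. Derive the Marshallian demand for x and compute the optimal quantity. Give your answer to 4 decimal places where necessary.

MU_x ∝ 4·x^(-0.25), MU_y ∝ 3·y^(-0.25), so MRS = (4/3)·(y/x)^(0.25) = P_x/P_y.
Solve for the ratio: y/x = [(3/4)·P_x/P_y]^(4).
With the ratio pinned down, the budget gives x* = M/(P_x + P_y·(y/x)) and y* = (y/x)·x*.
Numerically y/x = 5.922409, so x* = 188/(26 + 12.5·5.922409) = 1.8794.

x* = 1.8794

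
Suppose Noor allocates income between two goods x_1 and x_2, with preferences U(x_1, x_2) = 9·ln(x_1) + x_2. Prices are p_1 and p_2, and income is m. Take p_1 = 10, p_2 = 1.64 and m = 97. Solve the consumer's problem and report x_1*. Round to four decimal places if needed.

x_1* = 1.476

Set MRS = p_1/p_2: (9/x_1)/1 = p_1/p_2.
So x_1*(p_1,p_2) = 9·p_2/p_1, independent of income; and x_2* = (m − 9·p_2)/p_2.
At the given prices: x_1* = 9·1.64/10 = 1.476.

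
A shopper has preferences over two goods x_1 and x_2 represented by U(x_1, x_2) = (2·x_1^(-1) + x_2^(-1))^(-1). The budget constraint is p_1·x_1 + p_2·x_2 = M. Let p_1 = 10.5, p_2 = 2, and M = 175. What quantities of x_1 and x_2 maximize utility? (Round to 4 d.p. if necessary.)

x_1* = 12.7362, x_2* = 20.635

From the CES first-order condition, 2·(x_2/x_1)^(2) = p_1/p_2.
Solve for the ratio: x_2/x_1 = [(1/2)·p_1/p_2]^(0.5).
With the ratio pinned down, the budget gives x_1* = M/(p_1 + p_2·(x_2/x_1)) and x_2* = (x_2/x_1)·x_1*.
Numerically x_2/x_1 = 1.620185, so x_1* = 175/(10.5 + 2·1.620185) = 12.7362 and x_2* = 1.620185·12.7362 = 20.635.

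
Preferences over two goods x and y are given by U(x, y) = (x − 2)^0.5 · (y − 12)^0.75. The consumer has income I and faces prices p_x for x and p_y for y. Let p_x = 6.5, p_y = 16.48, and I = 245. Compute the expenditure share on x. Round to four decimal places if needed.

share on x = 0.109

Let x' = x−2, y' = y−12. MRS = (2/3)·y'/x' = p_x/p_y.
After buying the subsistence bundle (2, 12), a share 0.4 of the remaining income goes to x: x* = 2 + 0.4·(I − 2p_x − 12p_y)/p_x.
Discretionary income = 245 − 2·6.5 − 12·16.48 = 34.24; x* = 2 + 0.4·34.24/6.5 = 4.1071; y* = 12 + 0.6·34.24/16.48 = 13.2466.
Expenditure on x: 6.5·4.1071 = 26.696; share = 0.109.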